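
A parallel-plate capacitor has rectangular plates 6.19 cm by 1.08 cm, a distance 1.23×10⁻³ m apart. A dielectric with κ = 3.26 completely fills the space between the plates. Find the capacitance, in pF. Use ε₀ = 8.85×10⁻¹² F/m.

A = 6.19 × 1.08 cm² = 6.69×10⁻⁴ m².
C = κε₀A/d = 3.26 × 8.85×10⁻¹² × 6.69×10⁻⁴ / 1.23×10⁻³ = 1.57×10⁻¹¹ F.

15.7 pF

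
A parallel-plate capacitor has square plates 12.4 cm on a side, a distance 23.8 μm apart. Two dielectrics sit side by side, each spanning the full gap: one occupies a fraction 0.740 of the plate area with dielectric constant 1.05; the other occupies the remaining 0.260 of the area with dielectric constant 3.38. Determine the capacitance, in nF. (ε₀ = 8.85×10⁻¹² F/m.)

A = (12.4 cm)² = 1.54×10⁻² m².
Side-by-side slabs ⇒ two capacitors in parallel, each spanning the full gap.
C₁ = κ₁ε₀A₁/d = 1.05 × 8.85×10⁻¹² × 1.14×10⁻² / 2.38×10⁻⁵ = 4.44×10⁻⁹ F.
C₂ = κ₂ε₀A₂/d = 3.38 × 8.85×10⁻¹² × 4.00×10⁻³ / 2.38×10⁻⁵ = 5.02×10⁻⁹ F.
C = C₁ + C₂ = 9.47×10⁻⁹ F.

C ≈ 9.47 nF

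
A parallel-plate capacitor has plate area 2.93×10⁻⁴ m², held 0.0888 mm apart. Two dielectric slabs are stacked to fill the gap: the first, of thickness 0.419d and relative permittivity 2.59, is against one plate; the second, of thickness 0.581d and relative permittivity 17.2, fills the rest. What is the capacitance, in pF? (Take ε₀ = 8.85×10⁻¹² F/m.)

Stacked slabs ⇒ two capacitors in series, each with the full plate area.
C₁ = κ₁ε₀A/d₁ = 2.59 × 8.85×10⁻¹² × 2.93×10⁻⁴ / 3.72×10⁻⁵ = 1.81×10⁻¹⁰ F.
C₂ = κ₂ε₀A/d₂ = 17.2 × 8.85×10⁻¹² × 2.93×10⁻⁴ / 5.16×10⁻⁵ = 8.64×10⁻¹⁰ F.
C = (1/C₁ + 1/C₂)⁻¹ = 1.49×10⁻¹⁰ F.

149 pF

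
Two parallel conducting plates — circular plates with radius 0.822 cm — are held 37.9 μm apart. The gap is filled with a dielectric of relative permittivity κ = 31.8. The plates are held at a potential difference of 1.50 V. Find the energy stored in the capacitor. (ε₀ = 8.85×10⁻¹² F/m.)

A = π(0.822 cm)² = 2.12×10⁻⁴ m².
C = κε₀A/d = 31.8 × 8.85×10⁻¹² × 2.12×10⁻⁴ / 3.79×10⁻⁵ = 1.58×10⁻⁹ F.
U = ½CV² = ½ × 1.58×10⁻⁹ × (1.50)² = 1.77×10⁻⁹ J.

U ≈ 1.77 nJ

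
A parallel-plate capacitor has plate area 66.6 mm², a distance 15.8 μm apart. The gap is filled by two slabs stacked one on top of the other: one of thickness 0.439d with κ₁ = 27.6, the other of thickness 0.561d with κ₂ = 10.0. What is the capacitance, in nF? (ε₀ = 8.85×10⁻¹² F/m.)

A = 66.6 mm² = 6.66×10⁻⁵ m².
Stacked slabs ⇒ two capacitors in series, each with the full plate area.
C₁ = κ₁ε₀A/d₁ = 27.6 × 8.85×10⁻¹² × 6.66×10⁻⁵ / 6.94×10⁻⁶ = 2.35×10⁻⁹ F.
C₂ = κ₂ε₀A/d₂ = 10.0 × 8.85×10⁻¹² × 6.66×10⁻⁵ / 8.86×10⁻⁶ = 6.65×10⁻¹⁰ F.
C = (1/C₁ + 1/C₂)⁻¹ = 5.18×10⁻¹⁰ F.

C ≈ 0.518 nF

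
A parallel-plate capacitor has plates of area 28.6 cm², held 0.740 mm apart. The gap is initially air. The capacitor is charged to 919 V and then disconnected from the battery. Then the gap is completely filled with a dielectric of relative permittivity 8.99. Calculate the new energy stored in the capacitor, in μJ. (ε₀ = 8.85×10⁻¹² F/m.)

U ≈ 1.61 μJ

A = 28.6 cm² = 2.86×10⁻³ m².
Initially C₁ = ε₀A/d = 8.85×10⁻¹² × 2.86×10⁻³ / 7.40×10⁻⁴ = 3.42×10⁻¹¹ F.
U₁ = 1.44×10⁻⁵ J.
Isolated ⇒ Q is held fixed. C₂ = 8.99 C₁ and U = Q²/(2C), so U₂/U₁ = C₁/C₂ = 0.111.
U₂ = 0.111 × 1.44×10⁻⁵ = 1.61×10⁻⁶ J.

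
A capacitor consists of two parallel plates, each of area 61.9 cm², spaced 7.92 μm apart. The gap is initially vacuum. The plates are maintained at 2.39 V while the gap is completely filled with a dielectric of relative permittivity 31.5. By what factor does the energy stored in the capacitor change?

Battery connected ⇒ V is held fixed.
C₂ = 31.5 C₁ and U = ½CV², so U₂/U₁ = C₂/C₁ = 31.5.

U₂/U₁ ≈ 31.5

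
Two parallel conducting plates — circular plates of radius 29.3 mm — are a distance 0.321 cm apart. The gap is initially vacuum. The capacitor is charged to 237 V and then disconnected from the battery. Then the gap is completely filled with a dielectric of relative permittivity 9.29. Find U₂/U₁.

Isolated ⇒ Q is held fixed.
C₂ = 9.29 C₁ and U = Q²/(2C), so U₂/U₁ = C₁/C₂ = 0.108.

U₂/U₁ ≈ 0.108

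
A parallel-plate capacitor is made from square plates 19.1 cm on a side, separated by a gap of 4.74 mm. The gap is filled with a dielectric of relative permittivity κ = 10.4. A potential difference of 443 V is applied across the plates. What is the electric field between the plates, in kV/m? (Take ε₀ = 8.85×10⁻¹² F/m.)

93.5 kV/m

E = V/d = 443 / 4.74×10⁻³ = 9.35×10⁴ V/m.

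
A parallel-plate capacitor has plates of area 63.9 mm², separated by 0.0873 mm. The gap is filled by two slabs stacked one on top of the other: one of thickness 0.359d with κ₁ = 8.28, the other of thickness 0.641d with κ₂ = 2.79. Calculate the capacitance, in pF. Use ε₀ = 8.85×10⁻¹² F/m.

C ≈ 23.7 pF

A = 63.9 mm² = 6.39×10⁻⁵ m².
Stacked slabs ⇒ two capacitors in series, each with the full plate area.
C₁ = κ₁ε₀A/d₁ = 8.28 × 8.85×10⁻¹² × 6.39×10⁻⁵ / 3.13×10⁻⁵ = 1.49×10⁻¹⁰ F.
C₂ = κ₂ε₀A/d₂ = 2.79 × 8.85×10⁻¹² × 6.39×10⁻⁵ / 5.60×10⁻⁵ = 2.82×10⁻¹¹ F.
C = (1/C₁ + 1/C₂)⁻¹ = 2.37×10⁻¹¹ F.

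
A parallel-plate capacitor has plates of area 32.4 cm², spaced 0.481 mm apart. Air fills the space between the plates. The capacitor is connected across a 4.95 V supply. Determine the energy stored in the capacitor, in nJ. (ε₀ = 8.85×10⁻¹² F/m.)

0.730 nJ

A = 32.4 cm² = 3.24×10⁻³ m².
C = ε₀A/d = 8.85×10⁻¹² × 3.24×10⁻³ / 4.81×10⁻⁴ = 5.96×10⁻¹¹ F.
U = ½CV² = ½ × 5.96×10⁻¹¹ × (4.95)² = 7.30×10⁻¹⁰ J.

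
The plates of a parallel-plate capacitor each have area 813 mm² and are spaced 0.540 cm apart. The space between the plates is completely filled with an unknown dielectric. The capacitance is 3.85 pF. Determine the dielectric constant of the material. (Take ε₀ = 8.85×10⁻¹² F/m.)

A = 813 mm² = 8.13×10⁻⁴ m².
κ = Cd/(ε₀A) = 3.85×10⁻¹² × 5.40×10⁻³ / (8.85×10⁻¹² × 8.13×10⁻⁴) = 2.89.

2.89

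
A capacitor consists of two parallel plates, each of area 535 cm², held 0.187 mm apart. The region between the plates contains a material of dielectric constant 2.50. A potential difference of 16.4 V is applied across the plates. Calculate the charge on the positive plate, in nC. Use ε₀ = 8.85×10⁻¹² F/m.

A = 535 cm² = 5.35×10⁻² m².
C = κε₀A/d = 2.50 × 8.85×10⁻¹² × 5.35×10⁻² / 1.87×10⁻⁴ = 6.33×10⁻⁹ F.
Q = CV = 6.33×10⁻⁹ × 16.4 = 1.04×10⁻⁷ C.

Q ≈ 104 nC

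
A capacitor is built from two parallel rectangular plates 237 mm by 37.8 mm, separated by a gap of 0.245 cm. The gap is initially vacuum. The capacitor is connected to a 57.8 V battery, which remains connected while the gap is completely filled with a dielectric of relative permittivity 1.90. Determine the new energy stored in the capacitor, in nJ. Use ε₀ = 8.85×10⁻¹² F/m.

103 nJ

A = 237 × 37.8 mm² = 8.96×10⁻³ m².
Initially C₁ = ε₀A/d = 8.85×10⁻¹² × 8.96×10⁻³ / 2.45×10⁻³ = 3.24×10⁻¹¹ F.
U₁ = 5.41×10⁻⁸ J.
Battery connected ⇒ V is held fixed. C₂ = 1.90 C₁ and U = ½CV², so U₂/U₁ = C₂/C₁ = 1.90.
U₂ = 1.90 × 5.41×10⁻⁸ = 1.03×10⁻⁷ J.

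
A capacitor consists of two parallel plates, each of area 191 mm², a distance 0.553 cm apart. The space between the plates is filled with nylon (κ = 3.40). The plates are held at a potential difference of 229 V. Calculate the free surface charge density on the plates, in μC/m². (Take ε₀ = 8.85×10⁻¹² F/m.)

A = 191 mm² = 1.91×10⁻⁴ m².
C = κε₀A/d = 3.40 × 8.85×10⁻¹² × 1.91×10⁻⁴ / 5.53×10⁻³ = 1.04×10⁻¹² F.
σ = Q/A = CV/A = 1.04×10⁻¹² × 229 / 1.91×10⁻⁴ = 1.25×10⁻⁶ C/m².

σ ≈ 1.25 μC/m²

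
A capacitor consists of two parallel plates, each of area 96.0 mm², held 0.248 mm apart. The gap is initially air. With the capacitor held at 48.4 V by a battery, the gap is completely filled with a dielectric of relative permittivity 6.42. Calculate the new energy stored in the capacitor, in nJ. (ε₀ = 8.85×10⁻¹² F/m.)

U ≈ 25.8 nJ

A = 96.0 mm² = 9.60×10⁻⁵ m².
Initially C₁ = ε₀A/d = 8.85×10⁻¹² × 9.60×10⁻⁵ / 2.48×10⁻⁴ = 3.43×10⁻¹² F.
U₁ = 4.01×10⁻⁹ J.
Battery connected ⇒ V is held fixed. C₂ = 6.42 C₁ and U = ½CV², so U₂/U₁ = C₂/C₁ = 6.42.
U₂ = 6.42 × 4.01×10⁻⁹ = 2.58×10⁻⁸ J.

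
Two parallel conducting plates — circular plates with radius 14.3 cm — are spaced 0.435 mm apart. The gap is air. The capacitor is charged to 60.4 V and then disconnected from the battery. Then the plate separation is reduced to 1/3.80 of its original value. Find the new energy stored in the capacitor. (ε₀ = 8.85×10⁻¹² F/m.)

A = π(14.3 cm)² = 6.42×10⁻² m².
Initially C₁ = ε₀A/d = 8.85×10⁻¹² × 6.42×10⁻² / 4.35×10⁻⁴ = 1.31×10⁻⁹ F.
U₁ = 2.38×10⁻⁶ J.
Isolated ⇒ Q is held fixed. C₂ = 3.80 C₁ and U = Q²/(2C), so U₂/U₁ = C₁/C₂ = 0.263.
U₂ = 0.263 × 2.38×10⁻⁶ = 6.27×10⁻⁷ J.

U ≈ 0.627 μJ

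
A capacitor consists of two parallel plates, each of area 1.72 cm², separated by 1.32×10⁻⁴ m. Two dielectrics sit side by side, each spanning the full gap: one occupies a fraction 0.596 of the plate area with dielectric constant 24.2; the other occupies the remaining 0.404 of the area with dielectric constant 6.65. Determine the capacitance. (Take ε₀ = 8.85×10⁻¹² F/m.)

A = 1.72 cm² = 1.72×10⁻⁴ m².
Side-by-side slabs ⇒ two capacitors in parallel, each spanning the full gap.
C₁ = κ₁ε₀A₁/d = 24.2 × 8.85×10⁻¹² × 1.03×10⁻⁴ / 1.32×10⁻⁴ = 1.66×10⁻¹⁰ F.
C₂ = κ₂ε₀A₂/d = 6.65 × 8.85×10⁻¹² × 6.95×10⁻⁵ / 1.32×10⁻⁴ = 3.10×10⁻¹¹ F.
C = C₁ + C₂ = 1.97×10⁻¹⁰ F.

C ≈ 197 pF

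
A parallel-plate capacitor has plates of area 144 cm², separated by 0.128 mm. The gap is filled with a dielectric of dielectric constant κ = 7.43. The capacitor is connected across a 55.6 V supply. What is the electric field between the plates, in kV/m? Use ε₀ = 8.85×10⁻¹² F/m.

E ≈ 434 kV/m

E = V/d = 55.6 / 1.28×10⁻⁴ = 4.34×10⁵ V/m.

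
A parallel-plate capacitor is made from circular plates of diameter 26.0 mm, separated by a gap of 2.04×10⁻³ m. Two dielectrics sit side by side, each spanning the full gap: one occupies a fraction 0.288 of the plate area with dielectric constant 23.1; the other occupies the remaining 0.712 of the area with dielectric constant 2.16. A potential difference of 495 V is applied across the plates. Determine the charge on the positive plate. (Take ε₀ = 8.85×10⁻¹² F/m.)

9.34 nC

A = π(26.0/2 mm)² = 5.31×10⁻⁴ m².
Side-by-side slabs ⇒ two capacitors in parallel, each spanning the full gap.
C₁ = κ₁ε₀A₁/d = 23.1 × 8.85×10⁻¹² × 1.53×10⁻⁴ / 2.04×10⁻³ = 1.53×10⁻¹¹ F.
C₂ = κ₂ε₀A₂/d = 2.16 × 8.85×10⁻¹² × 3.78×10⁻⁴ / 2.04×10⁻³ = 3.54×10⁻¹² F.
C = C₁ + C₂ = 1.89×10⁻¹¹ F.
Q = CV = 1.89×10⁻¹¹ × 495 = 9.34×10⁻⁹ C.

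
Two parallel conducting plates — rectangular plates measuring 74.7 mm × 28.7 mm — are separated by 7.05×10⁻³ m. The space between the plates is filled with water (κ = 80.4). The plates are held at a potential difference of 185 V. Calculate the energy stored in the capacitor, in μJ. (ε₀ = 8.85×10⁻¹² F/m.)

A = 74.7 × 28.7 mm² = 2.14×10⁻³ m².
C = κε₀A/d = 80.4 × 8.85×10⁻¹² × 2.14×10⁻³ / 7.05×10⁻³ = 2.16×10⁻¹⁰ F.
U = ½CV² = ½ × 2.16×10⁻¹⁰ × (185)² = 3.70×10⁻⁶ J.

U ≈ 3.70 μJ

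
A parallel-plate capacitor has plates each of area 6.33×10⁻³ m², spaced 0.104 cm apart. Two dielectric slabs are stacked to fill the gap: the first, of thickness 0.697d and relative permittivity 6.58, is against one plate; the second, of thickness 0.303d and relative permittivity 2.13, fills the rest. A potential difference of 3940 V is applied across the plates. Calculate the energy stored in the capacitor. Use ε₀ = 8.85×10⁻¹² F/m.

Stacked slabs ⇒ two capacitors in series, each with the full plate area.
C₁ = κ₁ε₀A/d₁ = 6.58 × 8.85×10⁻¹² × 6.33×10⁻³ / 7.25×10⁻⁴ = 5.09×10⁻¹⁰ F.
C₂ = κ₂ε₀A/d₂ = 2.13 × 8.85×10⁻¹² × 6.33×10⁻³ / 3.15×10⁻⁴ = 3.79×10⁻¹⁰ F.
C = (1/C₁ + 1/C₂)⁻¹ = 2.17×10⁻¹⁰ F.
U = ½CV² = ½ × 2.17×10⁻¹⁰ × (3940)² = 1.68×10⁻³ J.

1.68 mJ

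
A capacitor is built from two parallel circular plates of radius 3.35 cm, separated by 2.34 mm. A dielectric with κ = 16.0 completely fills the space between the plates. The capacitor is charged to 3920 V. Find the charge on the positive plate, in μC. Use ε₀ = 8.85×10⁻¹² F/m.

A = π(3.35 cm)² = 3.53×10⁻³ m².
C = κε₀A/d = 16.0 × 8.85×10⁻¹² × 3.53×10⁻³ / 2.34×10⁻³ = 2.13×10⁻¹⁰ F.
Q = CV = 2.13×10⁻¹⁰ × 3920 = 8.36×10⁻⁷ C.

Q ≈ 0.836 μC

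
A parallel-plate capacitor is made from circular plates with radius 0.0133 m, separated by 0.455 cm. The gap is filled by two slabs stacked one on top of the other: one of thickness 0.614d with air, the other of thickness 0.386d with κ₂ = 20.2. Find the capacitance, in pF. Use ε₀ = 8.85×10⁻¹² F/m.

A = π(0.0133 m)² = 5.56×10⁻⁴ m².
Stacked slabs ⇒ two capacitors in series, each with the full plate area.
C₁ = κ₁ε₀A/d₁ = 1.00 × 8.85×10⁻¹² × 5.56×10⁻⁴ / 2.79×10⁻³ = 1.76×10⁻¹² F.
C₂ = κ₂ε₀A/d₂ = 20.2 × 8.85×10⁻¹² × 5.56×10⁻⁴ / 1.76×10⁻³ = 5.66×10⁻¹¹ F.
C = (1/C₁ + 1/C₂)⁻¹ = 1.71×10⁻¹² F.

C ≈ 1.71 pF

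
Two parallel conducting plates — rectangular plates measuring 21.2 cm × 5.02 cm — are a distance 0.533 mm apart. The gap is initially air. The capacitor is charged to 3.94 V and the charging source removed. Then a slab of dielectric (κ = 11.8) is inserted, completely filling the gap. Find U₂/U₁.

Isolated ⇒ Q is held fixed.
C₂ = 11.8 C₁ and U = Q²/(2C), so U₂/U₁ = C₁/C₂ = 0.0847.

0.0847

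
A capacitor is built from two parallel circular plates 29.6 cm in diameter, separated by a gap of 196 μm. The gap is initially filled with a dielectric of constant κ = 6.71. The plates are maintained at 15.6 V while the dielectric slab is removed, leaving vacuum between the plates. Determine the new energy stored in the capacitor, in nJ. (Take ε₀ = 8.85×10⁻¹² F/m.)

U ≈ 378 nJ

A = π(29.6/2 cm)² = 6.88×10⁻² m².
Initially C₁ = κε₀A/d = 6.71 × 8.85×10⁻¹² × 6.88×10⁻² / 1.96×10⁻⁴ = 2.08×10⁻⁸ F.
U₁ = 2.54×10⁻⁶ J.
Battery connected ⇒ V is held fixed. C₂ = 0.149 C₁ and U = ½CV², so U₂/U₁ = C₂/C₁ = 0.149.
U₂ = 0.149 × 2.54×10⁻⁶ = 3.78×10⁻⁷ J.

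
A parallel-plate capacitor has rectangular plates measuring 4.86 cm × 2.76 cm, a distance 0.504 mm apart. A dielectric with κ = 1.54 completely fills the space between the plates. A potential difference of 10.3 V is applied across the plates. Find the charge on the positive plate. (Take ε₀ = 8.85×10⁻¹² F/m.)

Q ≈ 374 pC

A = 4.86 × 2.76 cm² = 1.34×10⁻³ m².
C = κε₀A/d = 1.54 × 8.85×10⁻¹² × 1.34×10⁻³ / 5.04×10⁻⁴ = 3.63×10⁻¹¹ F.
Q = CV = 3.63×10⁻¹¹ × 10.3 = 3.74×10⁻¹⁰ C.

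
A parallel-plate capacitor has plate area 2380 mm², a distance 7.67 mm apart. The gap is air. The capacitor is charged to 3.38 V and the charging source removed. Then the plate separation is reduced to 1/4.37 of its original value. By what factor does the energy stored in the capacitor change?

U₂/U₁ ≈ 0.229

Isolated ⇒ Q is held fixed.
C₂ = 4.37 C₁ and U = Q²/(2C), so U₂/U₁ = C₁/C₂ = 0.229.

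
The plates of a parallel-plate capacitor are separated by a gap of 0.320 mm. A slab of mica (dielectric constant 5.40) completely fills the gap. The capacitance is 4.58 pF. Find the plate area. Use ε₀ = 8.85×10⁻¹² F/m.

30.7 mm²

A = Cd/(κε₀) = 4.58×10⁻¹² × 3.20×10⁻⁴ / (5.40 × 8.85×10⁻¹²) = 3.07×10⁻⁵ m².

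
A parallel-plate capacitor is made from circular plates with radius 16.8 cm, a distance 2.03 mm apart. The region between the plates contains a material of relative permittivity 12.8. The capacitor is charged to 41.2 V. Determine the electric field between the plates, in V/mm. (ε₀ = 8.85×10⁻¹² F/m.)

E = V/d = 41.2 / 2.03×10⁻³ = 2.03×10⁴ V/m.

E ≈ 20.3 V/mm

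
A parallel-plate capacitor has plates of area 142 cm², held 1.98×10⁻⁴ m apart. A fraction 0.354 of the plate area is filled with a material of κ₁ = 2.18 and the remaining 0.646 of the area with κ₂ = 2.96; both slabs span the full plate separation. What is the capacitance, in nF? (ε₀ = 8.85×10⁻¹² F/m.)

C ≈ 1.70 nF

A = 142 cm² = 1.42×10⁻² m².
Side-by-side slabs ⇒ two capacitors in parallel, each spanning the full gap.
C₁ = κ₁ε₀A₁/d = 2.18 × 8.85×10⁻¹² × 5.03×10⁻³ / 1.98×10⁻⁴ = 4.90×10⁻¹⁰ F.
C₂ = κ₂ε₀A₂/d = 2.96 × 8.85×10⁻¹² × 9.17×10⁻³ / 1.98×10⁻⁴ = 1.21×10⁻⁹ F.
C = C₁ + C₂ = 1.70×10⁻⁹ F.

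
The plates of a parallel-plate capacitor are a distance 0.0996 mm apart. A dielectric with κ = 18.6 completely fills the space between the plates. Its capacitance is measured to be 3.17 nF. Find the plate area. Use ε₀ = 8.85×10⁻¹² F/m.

A = Cd/(κε₀) = 3.17×10⁻⁹ × 9.96×10⁻⁵ / (18.6 × 8.85×10⁻¹²) = 1.92×10⁻³ m².

19.2 cm²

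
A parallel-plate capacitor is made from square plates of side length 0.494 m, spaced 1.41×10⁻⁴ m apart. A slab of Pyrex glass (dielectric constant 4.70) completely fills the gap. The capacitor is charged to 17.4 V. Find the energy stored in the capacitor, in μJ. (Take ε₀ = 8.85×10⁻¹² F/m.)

A = (0.494 m)² = 0.244 m².
C = κε₀A/d = 4.70 × 8.85×10⁻¹² × 0.244 / 1.41×10⁻⁴ = 7.20×10⁻⁸ F.
U = ½CV² = ½ × 7.20×10⁻⁸ × (17.4)² = 1.09×10⁻⁵ J.

10.9 μJ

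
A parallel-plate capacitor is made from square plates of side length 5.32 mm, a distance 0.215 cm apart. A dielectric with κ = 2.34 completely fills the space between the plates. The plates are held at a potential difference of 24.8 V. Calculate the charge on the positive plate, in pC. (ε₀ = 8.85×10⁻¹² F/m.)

Q ≈ 6.76 pC

A = (5.32 mm)² = 2.83×10⁻⁵ m².
C = κε₀A/d = 2.34 × 8.85×10⁻¹² × 2.83×10⁻⁵ / 2.15×10⁻³ = 2.73×10⁻¹³ F.
Q = CV = 2.73×10⁻¹³ × 24.8 = 6.76×10⁻¹² C.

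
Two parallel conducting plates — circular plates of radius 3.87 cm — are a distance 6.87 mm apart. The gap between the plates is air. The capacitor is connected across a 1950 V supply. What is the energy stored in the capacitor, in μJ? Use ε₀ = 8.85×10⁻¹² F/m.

11.5 μJ

A = π(3.87 cm)² = 4.71×10⁻³ m².
C = ε₀A/d = 8.85×10⁻¹² × 4.71×10⁻³ / 6.87×10⁻³ = 6.06×10⁻¹² F.
U = ½CV² = ½ × 6.06×10⁻¹² × (1950)² = 1.15×10⁻⁵ J.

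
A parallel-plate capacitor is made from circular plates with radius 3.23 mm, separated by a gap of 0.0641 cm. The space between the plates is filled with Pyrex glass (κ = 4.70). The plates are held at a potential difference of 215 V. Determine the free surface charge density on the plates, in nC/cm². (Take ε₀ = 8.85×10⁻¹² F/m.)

σ ≈ 1.40 nC/cm²

A = π(3.23 mm)² = 3.28×10⁻⁵ m².
C = κε₀A/d = 4.70 × 8.85×10⁻¹² × 3.28×10⁻⁵ / 6.41×10⁻⁴ = 2.13×10⁻¹² F.
σ = Q/A = CV/A = 2.13×10⁻¹² × 215 / 3.28×10⁻⁵ = 1.40×10⁻⁵ C/m².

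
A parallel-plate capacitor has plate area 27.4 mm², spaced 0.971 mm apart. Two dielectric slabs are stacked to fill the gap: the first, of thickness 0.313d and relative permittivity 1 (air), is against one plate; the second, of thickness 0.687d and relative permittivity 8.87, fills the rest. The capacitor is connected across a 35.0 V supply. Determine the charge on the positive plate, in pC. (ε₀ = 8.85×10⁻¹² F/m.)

A = 27.4 mm² = 2.74×10⁻⁵ m².
Stacked slabs ⇒ two capacitors in series, each with the full plate area.
C₁ = κ₁ε₀A/d₁ = 1.00 × 8.85×10⁻¹² × 2.74×10⁻⁵ / 3.04×10⁻⁴ = 7.98×10⁻¹³ F.
C₂ = κ₂ε₀A/d₂ = 8.87 × 8.85×10⁻¹² × 2.74×10⁻⁵ / 6.67×10⁻⁴ = 3.22×10⁻¹² F.
C = (1/C₁ + 1/C₂)⁻¹ = 6.40×10⁻¹³ F.
Q = CV = 6.40×10⁻¹³ × 35.0 = 2.24×10⁻¹¹ C.

Q ≈ 22.4 pC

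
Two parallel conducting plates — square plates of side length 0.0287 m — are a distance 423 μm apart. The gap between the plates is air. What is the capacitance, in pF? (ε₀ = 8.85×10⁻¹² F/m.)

A = (0.0287 m)² = 8.24×10⁻⁴ m².
C = ε₀A/d = 8.85×10⁻¹² × 8.24×10⁻⁴ / 4.23×10⁻⁴ = 1.72×10⁻¹¹ F.

C ≈ 17.2 pF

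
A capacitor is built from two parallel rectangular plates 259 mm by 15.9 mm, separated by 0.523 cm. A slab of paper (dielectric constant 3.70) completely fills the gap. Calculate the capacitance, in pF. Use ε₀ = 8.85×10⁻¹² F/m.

A = 259 × 15.9 mm² = 4.12×10⁻³ m².
C = κε₀A/d = 3.70 × 8.85×10⁻¹² × 4.12×10⁻³ / 5.23×10⁻³ = 2.58×10⁻¹¹ F.

25.8 pF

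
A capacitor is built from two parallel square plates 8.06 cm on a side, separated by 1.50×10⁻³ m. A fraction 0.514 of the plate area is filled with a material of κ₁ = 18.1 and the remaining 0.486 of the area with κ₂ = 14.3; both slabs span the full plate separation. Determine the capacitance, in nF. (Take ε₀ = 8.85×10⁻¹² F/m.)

C ≈ 0.623 nF

A = (8.06 cm)² = 6.50×10⁻³ m².
Side-by-side slabs ⇒ two capacitors in parallel, each spanning the full gap.
C₁ = κ₁ε₀A₁/d = 18.1 × 8.85×10⁻¹² × 3.34×10⁻³ / 1.50×10⁻³ = 3.57×10⁻¹⁰ F.
C₂ = κ₂ε₀A₂/d = 14.3 × 8.85×10⁻¹² × 3.16×10⁻³ / 1.50×10⁻³ = 2.66×10⁻¹⁰ F.
C = C₁ + C₂ = 6.23×10⁻¹⁰ F.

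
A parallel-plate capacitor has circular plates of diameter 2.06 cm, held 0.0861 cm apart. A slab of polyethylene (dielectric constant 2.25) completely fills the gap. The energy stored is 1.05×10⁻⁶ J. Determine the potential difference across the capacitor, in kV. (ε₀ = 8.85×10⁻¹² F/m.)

A = π(2.06/2 cm)² = 3.33×10⁻⁴ m².
C = κε₀A/d = 2.25 × 8.85×10⁻¹² × 3.33×10⁻⁴ / 8.61×10⁻⁴ = 7.71×10⁻¹² F.
V = √(2U/C) = √(2 × 1.05×10⁻⁶ / 7.71×10⁻¹²) = 5.22×10² V.

V ≈ 0.522 kV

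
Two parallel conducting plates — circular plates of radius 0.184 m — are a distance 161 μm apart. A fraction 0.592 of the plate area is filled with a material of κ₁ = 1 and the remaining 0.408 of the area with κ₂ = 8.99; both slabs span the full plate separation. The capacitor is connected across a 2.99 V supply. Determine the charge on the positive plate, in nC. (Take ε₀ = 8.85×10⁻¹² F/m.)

Q ≈ 74.5 nC

A = π(0.184 m)² = 0.106 m².
Side-by-side slabs ⇒ two capacitors in parallel, each spanning the full gap.
C₁ = κ₁ε₀A₁/d = 1.00 × 8.85×10⁻¹² × 6.30×10⁻² / 1.61×10⁻⁴ = 3.46×10⁻⁹ F.
C₂ = κ₂ε₀A₂/d = 8.99 × 8.85×10⁻¹² × 4.34×10⁻² / 1.61×10⁻⁴ = 2.14×10⁻⁸ F.
C = C₁ + C₂ = 2.49×10⁻⁸ F.
Q = CV = 2.49×10⁻⁸ × 2.99 = 7.45×10⁻⁸ C.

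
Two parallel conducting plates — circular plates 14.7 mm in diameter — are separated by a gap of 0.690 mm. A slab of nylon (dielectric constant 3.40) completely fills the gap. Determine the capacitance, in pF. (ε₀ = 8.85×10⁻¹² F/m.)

C ≈ 7.40 pF

A = π(14.7/2 mm)² = 1.70×10⁻⁴ m².
C = κε₀A/d = 3.40 × 8.85×10⁻¹² × 1.70×10⁻⁴ / 6.90×10⁻⁴ = 7.40×10⁻¹² F.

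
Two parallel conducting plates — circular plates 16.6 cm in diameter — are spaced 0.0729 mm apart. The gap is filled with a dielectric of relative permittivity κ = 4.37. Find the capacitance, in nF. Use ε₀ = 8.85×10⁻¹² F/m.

A = π(16.6/2 cm)² = 2.16×10⁻² m².
C = κε₀A/d = 4.37 × 8.85×10⁻¹² × 2.16×10⁻² / 7.29×10⁻⁵ = 1.15×10⁻⁸ F.

11.5 nF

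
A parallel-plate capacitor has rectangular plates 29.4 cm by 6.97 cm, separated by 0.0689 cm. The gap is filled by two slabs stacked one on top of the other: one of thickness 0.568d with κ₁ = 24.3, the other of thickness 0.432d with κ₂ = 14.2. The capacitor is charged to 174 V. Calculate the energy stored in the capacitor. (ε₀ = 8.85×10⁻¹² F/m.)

A = 29.4 × 6.97 cm² = 2.05×10⁻² m².
Stacked slabs ⇒ two capacitors in series, each with the full plate area.
C₁ = κ₁ε₀A/d₁ = 24.3 × 8.85×10⁻¹² × 2.05×10⁻² / 3.91×10⁻⁴ = 1.13×10⁻⁸ F.
C₂ = κ₂ε₀A/d₂ = 14.2 × 8.85×10⁻¹² × 2.05×10⁻² / 2.98×10⁻⁴ = 8.65×10⁻⁹ F.
C = (1/C₁ + 1/C₂)⁻¹ = 4.89×10⁻⁹ F.
U = ½CV² = ½ × 4.89×10⁻⁹ × (174)² = 7.41×10⁻⁵ J.

U ≈ 74.1 μJ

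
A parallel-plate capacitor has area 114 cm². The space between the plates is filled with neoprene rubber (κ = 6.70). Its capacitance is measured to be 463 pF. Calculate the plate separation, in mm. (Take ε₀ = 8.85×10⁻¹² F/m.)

A = 114 cm² = 1.14×10⁻² m².
d = κε₀A/C = 6.70 × 8.85×10⁻¹² × 1.14×10⁻² / 4.63×10⁻¹⁰ = 1.46×10⁻³ m.

d ≈ 1.46 mm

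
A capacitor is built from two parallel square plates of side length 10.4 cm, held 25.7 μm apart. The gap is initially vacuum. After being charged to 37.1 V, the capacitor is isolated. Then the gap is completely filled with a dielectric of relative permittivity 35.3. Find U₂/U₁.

0.0283

Isolated ⇒ Q is held fixed.
C₂ = 35.3 C₁ and U = Q²/(2C), so U₂/U₁ = C₁/C₂ = 0.0283.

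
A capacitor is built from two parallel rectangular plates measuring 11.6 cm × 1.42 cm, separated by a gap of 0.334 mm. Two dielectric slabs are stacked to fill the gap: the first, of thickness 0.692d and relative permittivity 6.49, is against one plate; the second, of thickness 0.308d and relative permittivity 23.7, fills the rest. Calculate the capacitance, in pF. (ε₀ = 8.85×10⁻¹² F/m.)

A = 11.6 × 1.42 cm² = 1.65×10⁻³ m².
Stacked slabs ⇒ two capacitors in series, each with the full plate area.
C₁ = κ₁ε₀A/d₁ = 6.49 × 8.85×10⁻¹² × 1.65×10⁻³ / 2.31×10⁻⁴ = 4.09×10⁻¹⁰ F.
C₂ = κ₂ε₀A/d₂ = 23.7 × 8.85×10⁻¹² × 1.65×10⁻³ / 1.03×10⁻⁴ = 3.36×10⁻⁹ F.
C = (1/C₁ + 1/C₂)⁻¹ = 3.65×10⁻¹⁰ F.

C ≈ 365 pF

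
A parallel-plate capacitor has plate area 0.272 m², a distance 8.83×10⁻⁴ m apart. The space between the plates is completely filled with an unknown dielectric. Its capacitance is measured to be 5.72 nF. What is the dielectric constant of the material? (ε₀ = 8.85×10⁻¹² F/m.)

κ = Cd/(ε₀A) = 5.72×10⁻⁹ × 8.83×10⁻⁴ / (8.85×10⁻¹² × 0.272) = 2.10.

κ ≈ 2.10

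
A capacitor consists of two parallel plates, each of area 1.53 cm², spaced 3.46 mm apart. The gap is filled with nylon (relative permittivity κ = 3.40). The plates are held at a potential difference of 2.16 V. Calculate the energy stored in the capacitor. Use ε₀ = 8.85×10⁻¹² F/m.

U ≈ 3.10 pJ

A = 1.53 cm² = 1.53×10⁻⁴ m².
C = κε₀A/d = 3.40 × 8.85×10⁻¹² × 1.53×10⁻⁴ / 3.46×10⁻³ = 1.33×10⁻¹² F.
U = ½CV² = ½ × 1.33×10⁻¹² × (2.16)² = 3.10×10⁻¹² J.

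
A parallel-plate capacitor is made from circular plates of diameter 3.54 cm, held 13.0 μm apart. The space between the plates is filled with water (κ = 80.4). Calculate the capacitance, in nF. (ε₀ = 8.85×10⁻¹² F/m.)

A = π(3.54/2 cm)² = 9.84×10⁻⁴ m².
C = κε₀A/d = 80.4 × 8.85×10⁻¹² × 9.84×10⁻⁴ / 1.30×10⁻⁵ = 5.39×10⁻⁸ F.

C ≈ 53.9 nF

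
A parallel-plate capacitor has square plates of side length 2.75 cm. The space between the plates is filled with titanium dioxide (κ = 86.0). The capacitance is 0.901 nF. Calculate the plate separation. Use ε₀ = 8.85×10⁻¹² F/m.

A = (2.75 cm)² = 7.56×10⁻⁴ m².
d = κε₀A/C = 86.0 × 8.85×10⁻¹² × 7.56×10⁻⁴ / 9.01×10⁻¹⁰ = 6.39×10⁻⁴ m.

d ≈ 0.639 mm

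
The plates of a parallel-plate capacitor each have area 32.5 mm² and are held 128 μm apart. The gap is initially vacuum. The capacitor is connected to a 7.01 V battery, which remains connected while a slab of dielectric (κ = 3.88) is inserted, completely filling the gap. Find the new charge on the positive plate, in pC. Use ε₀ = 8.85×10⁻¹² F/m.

A = 32.5 mm² = 3.25×10⁻⁵ m².
Initially C₁ = ε₀A/d = 8.85×10⁻¹² × 3.25×10⁻⁵ / 1.28×10⁻⁴ = 2.25×10⁻¹² F.
Q₁ = 1.58×10⁻¹¹ C.
Battery connected ⇒ V is held fixed. C₂ = 3.88 C₁ and Q = CV, so Q₂/Q₁ = C₂/C₁ = 3.88.
Q₂ = 3.88 × 1.58×10⁻¹¹ = 6.11×10⁻¹¹ C.

Q ≈ 61.1 pC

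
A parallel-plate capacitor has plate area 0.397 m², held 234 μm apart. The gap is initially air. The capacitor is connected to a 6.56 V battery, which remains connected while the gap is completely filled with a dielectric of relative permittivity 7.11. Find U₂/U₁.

Battery connected ⇒ V is held fixed.
C₂ = 7.11 C₁ and U = ½CV², so U₂/U₁ = C₂/C₁ = 7.11.

U₂/U₁ ≈ 7.11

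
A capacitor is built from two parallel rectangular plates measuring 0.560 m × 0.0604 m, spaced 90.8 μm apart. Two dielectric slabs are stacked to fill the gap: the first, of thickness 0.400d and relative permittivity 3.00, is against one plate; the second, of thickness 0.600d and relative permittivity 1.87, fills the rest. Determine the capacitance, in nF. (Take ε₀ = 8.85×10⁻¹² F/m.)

A = 0.560 × 0.0604 m² = 3.38×10⁻² m².
Stacked slabs ⇒ two capacitors in series, each with the full plate area.
C₁ = κ₁ε₀A/d₁ = 3.00 × 8.85×10⁻¹² × 3.38×10⁻² / 3.63×10⁻⁵ = 2.47×10⁻⁸ F.
C₂ = κ₂ε₀A/d₂ = 1.87 × 8.85×10⁻¹² × 3.38×10⁻² / 5.45×10⁻⁵ = 1.03×10⁻⁸ F.
C = (1/C₁ + 1/C₂)⁻¹ = 7.26×10⁻⁹ F.

C ≈ 7.26 nF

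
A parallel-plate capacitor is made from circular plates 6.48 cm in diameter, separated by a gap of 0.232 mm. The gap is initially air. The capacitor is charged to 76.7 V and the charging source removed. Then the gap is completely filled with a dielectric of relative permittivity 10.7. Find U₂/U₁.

Isolated ⇒ Q is held fixed.
C₂ = 10.7 C₁ and U = Q²/(2C), so U₂/U₁ = C₁/C₂ = 0.0935.

0.0935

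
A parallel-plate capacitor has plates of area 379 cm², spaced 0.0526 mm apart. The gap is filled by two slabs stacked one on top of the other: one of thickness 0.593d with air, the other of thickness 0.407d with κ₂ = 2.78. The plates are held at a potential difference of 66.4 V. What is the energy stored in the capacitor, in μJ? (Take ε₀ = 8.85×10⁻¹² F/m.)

A = 379 cm² = 3.79×10⁻² m².
Stacked slabs ⇒ two capacitors in series, each with the full plate area.
C₁ = κ₁ε₀A/d₁ = 1.00 × 8.85×10⁻¹² × 3.79×10⁻² / 3.12×10⁻⁵ = 1.08×10⁻⁸ F.
C₂ = κ₂ε₀A/d₂ = 2.78 × 8.85×10⁻¹² × 3.79×10⁻² / 2.14×10⁻⁵ = 4.36×10⁻⁸ F.
C = (1/C₁ + 1/C₂)⁻¹ = 8.62×10⁻⁹ F.
U = ½CV² = ½ × 8.62×10⁻⁹ × (66.4)² = 1.90×10⁻⁵ J.

U ≈ 19.0 μJ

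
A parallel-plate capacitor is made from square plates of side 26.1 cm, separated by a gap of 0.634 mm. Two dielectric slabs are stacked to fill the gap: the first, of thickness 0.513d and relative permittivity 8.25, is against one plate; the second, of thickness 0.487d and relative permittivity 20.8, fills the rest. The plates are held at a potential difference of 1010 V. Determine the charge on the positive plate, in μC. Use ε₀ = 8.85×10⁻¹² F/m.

11.2 μC

A = (26.1 cm)² = 6.81×10⁻² m².
Stacked slabs ⇒ two capacitors in series, each with the full plate area.
C₁ = κ₁ε₀A/d₁ = 8.25 × 8.85×10⁻¹² × 6.81×10⁻² / 3.25×10⁻⁴ = 1.53×10⁻⁸ F.
C₂ = κ₂ε₀A/d₂ = 20.8 × 8.85×10⁻¹² × 6.81×10⁻² / 3.09×10⁻⁴ = 4.06×10⁻⁸ F.
C = (1/C₁ + 1/C₂)⁻¹ = 1.11×10⁻⁸ F.
Q = CV = 1.11×10⁻⁸ × 1010 = 1.12×10⁻⁵ C.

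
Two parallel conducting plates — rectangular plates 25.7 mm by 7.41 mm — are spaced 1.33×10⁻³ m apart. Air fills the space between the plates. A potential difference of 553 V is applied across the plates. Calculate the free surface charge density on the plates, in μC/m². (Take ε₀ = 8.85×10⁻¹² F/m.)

A = 25.7 × 7.41 mm² = 1.90×10⁻⁴ m².
C = ε₀A/d = 8.85×10⁻¹² × 1.90×10⁻⁴ / 1.33×10⁻³ = 1.27×10⁻¹² F.
σ = Q/A = CV/A = 1.27×10⁻¹² × 553 / 1.90×10⁻⁴ = 3.68×10⁻⁶ C/m².

σ ≈ 3.68 μC/m²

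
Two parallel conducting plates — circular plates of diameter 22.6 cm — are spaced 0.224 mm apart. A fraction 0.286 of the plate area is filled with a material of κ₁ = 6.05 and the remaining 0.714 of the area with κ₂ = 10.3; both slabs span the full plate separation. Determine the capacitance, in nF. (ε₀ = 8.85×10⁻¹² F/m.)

A = π(22.6/2 cm)² = 4.01×10⁻² m².
Side-by-side slabs ⇒ two capacitors in parallel, each spanning the full gap.
C₁ = κ₁ε₀A₁/d = 6.05 × 8.85×10⁻¹² × 1.15×10⁻² / 2.24×10⁻⁴ = 2.74×10⁻⁹ F.
C₂ = κ₂ε₀A₂/d = 10.3 × 8.85×10⁻¹² × 2.86×10⁻² / 2.24×10⁻⁴ = 1.17×10⁻⁸ F.
C = C₁ + C₂ = 1.44×10⁻⁸ F.

C ≈ 14.4 nF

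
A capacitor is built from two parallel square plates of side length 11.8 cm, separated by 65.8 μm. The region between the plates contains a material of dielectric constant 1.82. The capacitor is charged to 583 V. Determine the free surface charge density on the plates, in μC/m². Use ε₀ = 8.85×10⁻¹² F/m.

A = (11.8 cm)² = 1.39×10⁻² m².
C = κε₀A/d = 1.82 × 8.85×10⁻¹² × 1.39×10⁻² / 6.58×10⁻⁵ = 3.41×10⁻⁹ F.
σ = Q/A = CV/A = 3.41×10⁻⁹ × 583 / 1.39×10⁻² = 1.43×10⁻⁴ C/m².

σ ≈ 143 μC/m²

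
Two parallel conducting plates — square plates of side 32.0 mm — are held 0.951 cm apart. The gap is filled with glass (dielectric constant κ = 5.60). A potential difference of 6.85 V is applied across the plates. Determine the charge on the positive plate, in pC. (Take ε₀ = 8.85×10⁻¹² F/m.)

A = (32.0 mm)² = 1.02×10⁻³ m².
C = κε₀A/d = 5.60 × 8.85×10⁻¹² × 1.02×10⁻³ / 9.51×10⁻³ = 5.34×10⁻¹² F.
Q = CV = 5.34×10⁻¹² × 6.85 = 3.66×10⁻¹¹ C.

Q ≈ 36.6 pC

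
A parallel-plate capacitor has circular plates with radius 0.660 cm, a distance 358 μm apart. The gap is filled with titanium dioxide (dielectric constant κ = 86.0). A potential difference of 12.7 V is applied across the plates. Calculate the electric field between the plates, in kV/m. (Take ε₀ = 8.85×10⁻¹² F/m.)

E ≈ 35.5 kV/m

E = V/d = 12.7 / 3.58×10⁻⁴ = 3.55×10⁴ V/m.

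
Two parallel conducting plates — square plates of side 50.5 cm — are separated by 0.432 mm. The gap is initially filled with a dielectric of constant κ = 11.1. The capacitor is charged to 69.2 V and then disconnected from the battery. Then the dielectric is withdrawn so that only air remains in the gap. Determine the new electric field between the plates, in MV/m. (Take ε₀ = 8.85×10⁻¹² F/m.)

A = (50.5 cm)² = 0.255 m².
Initially C₁ = κε₀A/d = 11.1 × 8.85×10⁻¹² × 0.255 / 4.32×10⁻⁴ = 5.80×10⁻⁸ F.
E₁ = 1.60×10⁵ V/m.
Isolated ⇒ Q is held fixed. V₂ = Q/C₂ = V₁/0.0901; E = V/d, so E₂/E₁ = (V₂/V₁)(d₁/d₂) = 11.1.
E₂ = 11.1 × 1.60×10⁵ = 1.78×10⁶ V/m.

E ≈ 1.78 MV/m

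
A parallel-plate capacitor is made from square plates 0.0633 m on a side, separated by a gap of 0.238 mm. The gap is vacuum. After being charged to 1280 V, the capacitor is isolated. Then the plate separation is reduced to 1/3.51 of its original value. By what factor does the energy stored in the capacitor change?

0.285

Isolated ⇒ Q is held fixed.
C₂ = 3.51 C₁ and U = Q²/(2C), so U₂/U₁ = C₁/C₂ = 0.285.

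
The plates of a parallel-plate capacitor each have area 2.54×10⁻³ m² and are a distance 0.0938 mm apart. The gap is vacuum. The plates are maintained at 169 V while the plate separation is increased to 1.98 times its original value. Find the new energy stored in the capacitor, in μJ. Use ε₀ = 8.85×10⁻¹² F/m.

Initially C₁ = ε₀A/d = 8.85×10⁻¹² × 2.54×10⁻³ / 9.38×10⁻⁵ = 2.40×10⁻¹⁰ F.
U₁ = 3.42×10⁻⁶ J.
Battery connected ⇒ V is held fixed. C₂ = 0.505 C₁ and U = ½CV², so U₂/U₁ = C₂/C₁ = 0.505.
U₂ = 0.505 × 3.42×10⁻⁶ = 1.73×10⁻⁶ J.

U ≈ 1.73 μJ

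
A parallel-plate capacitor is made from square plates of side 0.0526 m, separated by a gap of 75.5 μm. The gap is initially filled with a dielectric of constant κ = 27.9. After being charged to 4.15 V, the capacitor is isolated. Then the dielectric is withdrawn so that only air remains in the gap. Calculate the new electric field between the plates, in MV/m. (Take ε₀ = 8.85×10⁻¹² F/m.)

E ≈ 1.53 MV/m

A = (0.0526 m)² = 2.77×10⁻³ m².
Initially C₁ = κε₀A/d = 27.9 × 8.85×10⁻¹² × 2.77×10⁻³ / 7.55×10⁻⁵ = 9.05×10⁻⁹ F.
E₁ = 5.50×10⁴ V/m.
Isolated ⇒ Q is held fixed. V₂ = Q/C₂ = V₁/0.0358; E = V/d, so E₂/E₁ = (V₂/V₁)(d₁/d₂) = 27.9.
E₂ = 27.9 × 5.50×10⁴ = 1.53×10⁶ V/m.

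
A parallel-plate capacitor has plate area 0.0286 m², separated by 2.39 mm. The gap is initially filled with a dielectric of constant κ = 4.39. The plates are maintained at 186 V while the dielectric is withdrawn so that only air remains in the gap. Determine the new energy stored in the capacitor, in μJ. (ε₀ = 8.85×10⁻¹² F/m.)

Initially C₁ = κε₀A/d = 4.39 × 8.85×10⁻¹² × 2.86×10⁻² / 2.39×10⁻³ = 4.65×10⁻¹⁰ F.
U₁ = 8.04×10⁻⁶ J.
Battery connected ⇒ V is held fixed. C₂ = 0.228 C₁ and U = ½CV², so U₂/U₁ = C₂/C₁ = 0.228.
U₂ = 0.228 × 8.04×10⁻⁶ = 1.83×10⁻⁶ J.

U ≈ 1.83 μJ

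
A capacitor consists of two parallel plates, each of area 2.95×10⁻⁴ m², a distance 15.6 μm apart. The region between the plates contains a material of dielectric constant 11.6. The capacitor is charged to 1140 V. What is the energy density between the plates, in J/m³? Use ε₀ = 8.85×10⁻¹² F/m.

u ≈ 2.74×10⁵ J/m³

E = V/d = 1140 / 1.56×10⁻⁵ = 7.31×10⁷ V/m.
u = ½κε₀E² = ½ × 11.6 × 8.85×10⁻¹² × (7.31×10⁷)² = 2.74×10⁵ J/m³.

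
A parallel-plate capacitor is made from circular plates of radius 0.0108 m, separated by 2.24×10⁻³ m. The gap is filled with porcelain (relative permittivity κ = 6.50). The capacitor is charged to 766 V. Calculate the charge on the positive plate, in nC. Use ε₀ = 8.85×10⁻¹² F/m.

A = π(0.0108 m)² = 3.66×10⁻⁴ m².
C = κε₀A/d = 6.50 × 8.85×10⁻¹² × 3.66×10⁻⁴ / 2.24×10⁻³ = 9.41×10⁻¹² F.
Q = CV = 9.41×10⁻¹² × 766 = 7.21×10⁻⁹ C.

7.21 nC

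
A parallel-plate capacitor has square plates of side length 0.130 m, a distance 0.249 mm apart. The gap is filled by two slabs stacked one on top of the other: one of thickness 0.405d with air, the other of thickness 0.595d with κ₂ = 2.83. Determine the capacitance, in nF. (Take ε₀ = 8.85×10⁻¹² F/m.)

A = (0.130 m)² = 1.69×10⁻² m².
Stacked slabs ⇒ two capacitors in series, each with the full plate area.
C₁ = κ₁ε₀A/d₁ = 1.00 × 8.85×10⁻¹² × 1.69×10⁻² / 1.01×10⁻⁴ = 1.48×10⁻⁹ F.
C₂ = κ₂ε₀A/d₂ = 2.83 × 8.85×10⁻¹² × 1.69×10⁻² / 1.48×10⁻⁴ = 2.86×10⁻⁹ F.
C = (1/C₁ + 1/C₂)⁻¹ = 9.76×10⁻¹⁰ F.

C ≈ 0.976 nF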